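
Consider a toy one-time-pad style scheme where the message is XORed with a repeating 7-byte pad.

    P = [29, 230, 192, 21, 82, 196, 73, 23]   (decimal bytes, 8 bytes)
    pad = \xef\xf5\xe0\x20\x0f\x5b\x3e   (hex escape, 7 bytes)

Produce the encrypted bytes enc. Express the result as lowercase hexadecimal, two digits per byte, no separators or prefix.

The 7-byte key repeats, so the effective keystream is ef f5 e0 20 0f 5b 3e ef.
byte 0: 1d xor ef = f2
byte 1: e6 xor f5 = 13
byte 2: c0 xor e0 = 20
byte 3: 15 xor 20 = 35
byte 4: 52 xor 0f = 5d
byte 5: c4 xor 5b = 9f
byte 6: 49 xor 3e = 77
byte 7: 17 xor ef = f8

f21320355d9f77f8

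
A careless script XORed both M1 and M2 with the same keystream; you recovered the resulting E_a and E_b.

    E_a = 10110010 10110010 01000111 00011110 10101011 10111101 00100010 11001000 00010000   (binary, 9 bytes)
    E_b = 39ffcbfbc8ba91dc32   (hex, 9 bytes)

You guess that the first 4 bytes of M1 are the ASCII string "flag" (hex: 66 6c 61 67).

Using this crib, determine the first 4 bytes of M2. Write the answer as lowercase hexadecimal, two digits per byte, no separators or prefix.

First, E_a ⊕ E_b = (M1 ⊕ K) ⊕ (M2 ⊕ K) = M1 ⊕ M2, so the key drops out. Then M2 = (M1 ⊕ M2) ⊕ M1 over the first 4 bytes.
byte 0: (b2 XOR 39) XOR 66 = 8b XOR 66 = ed
byte 1: (b2 XOR ff) XOR 6c = 4d XOR 6c = 21
byte 2: (47 XOR cb) XOR 61 = 8c XOR 61 = ed
byte 3: (1e XOR fb) XOR 67 = e5 XOR 67 = 82

ed21ed82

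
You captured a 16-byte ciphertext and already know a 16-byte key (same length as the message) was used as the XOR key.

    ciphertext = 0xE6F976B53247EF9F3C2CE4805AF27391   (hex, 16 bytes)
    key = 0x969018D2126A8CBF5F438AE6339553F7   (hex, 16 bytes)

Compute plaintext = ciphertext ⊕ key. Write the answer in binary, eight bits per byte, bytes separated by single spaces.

XOR is its own inverse, so applying the key byte-wise gives the result directly.
230 XOR 150 = 112
249 XOR 144 = 105
118 XOR  24 = 110
181 XOR 210 = 103
 50 XOR  18 =  32
 71 XOR 106 =  45
239 XOR 140 =  99
159 XOR 191 =  32
 60 XOR  95 =  99
 44 XOR  67 = 111
228 XOR 138 = 110
128 XOR 230 = 102
 90 XOR  51 = 105
242 XOR 149 = 103
115 XOR  83 =  32
145 XOR 247 = 102

01110000 01101001 01101110 01100111 00100000 00101101 01100011 00100000 01100011 01101111 01101110 01100110 01101001 01100111 00100000 01100110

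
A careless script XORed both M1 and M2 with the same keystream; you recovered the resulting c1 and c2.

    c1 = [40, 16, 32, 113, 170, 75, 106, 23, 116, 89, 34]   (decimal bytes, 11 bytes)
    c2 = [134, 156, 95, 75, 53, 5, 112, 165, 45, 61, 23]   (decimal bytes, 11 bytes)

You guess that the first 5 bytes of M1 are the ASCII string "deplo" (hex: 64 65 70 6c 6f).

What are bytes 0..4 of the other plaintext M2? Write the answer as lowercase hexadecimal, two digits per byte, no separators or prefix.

cae90f56f0

First, c1 ⊕ c2 = (M1 ⊕ K) ⊕ (M2 ⊕ K) = M1 ⊕ M2, so the key drops out. Then M2 = (M1 ⊕ M2) ⊕ M1 over the first 5 bytes.
byte 0: (28 xor 86) xor 64 = ae xor 64 = ca
byte 1: (10 xor 9c) xor 65 = 8c xor 65 = e9
byte 2: (20 xor 5f) xor 70 = 7f xor 70 = 0f
byte 3: (71 xor 4b) xor 6c = 3a xor 6c = 56
byte 4: (aa xor 35) xor 6f = 9f xor 6f = f0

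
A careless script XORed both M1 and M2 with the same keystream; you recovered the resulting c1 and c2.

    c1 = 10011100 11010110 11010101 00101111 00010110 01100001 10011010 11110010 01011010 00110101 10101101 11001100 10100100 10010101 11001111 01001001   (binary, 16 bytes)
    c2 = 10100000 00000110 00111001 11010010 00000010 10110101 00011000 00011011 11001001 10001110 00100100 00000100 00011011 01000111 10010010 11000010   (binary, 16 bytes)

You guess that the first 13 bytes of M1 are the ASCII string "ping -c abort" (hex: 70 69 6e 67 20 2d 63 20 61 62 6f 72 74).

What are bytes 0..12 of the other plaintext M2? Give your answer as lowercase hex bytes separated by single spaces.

First, c1 ⊕ c2 = (M1 ⊕ K) ⊕ (M2 ⊕ K) = M1 ⊕ M2, so the key drops out. Then M2 = (M1 ⊕ M2) ⊕ M1 over the first 13 bytes.
byte 0: (9c xor a0) xor 70 = 3c xor 70 = 4c
byte 1: (d6 xor 06) xor 69 = d0 xor 69 = b9
byte 2: (d5 xor 39) xor 6e = ec xor 6e = 82
byte 3: (2f xor d2) xor 67 = fd xor 67 = 9a
byte 4: (16 xor 02) xor 20 = 14 xor 20 = 34
byte 5: (61 xor b5) xor 2d = d4 xor 2d = f9
byte 6: (9a xor 18) xor 63 = 82 xor 63 = e1
byte 7: (f2 xor 1b) xor 20 = e9 xor 20 = c9
byte 8: (5a xor c9) xor 61 = 93 xor 61 = f2
byte 9: (35 xor 8e) xor 62 = bb xor 62 = d9
byte 10: (ad xor 24) xor 6f = 89 xor 6f = e6
byte 11: (cc xor 04) xor 72 = c8 xor 72 = ba
byte 12: (a4 xor 1b) xor 74 = bf xor 74 = cb

4c b9 82 9a 34 f9 e1 c9 f2 d9 e6 ba cb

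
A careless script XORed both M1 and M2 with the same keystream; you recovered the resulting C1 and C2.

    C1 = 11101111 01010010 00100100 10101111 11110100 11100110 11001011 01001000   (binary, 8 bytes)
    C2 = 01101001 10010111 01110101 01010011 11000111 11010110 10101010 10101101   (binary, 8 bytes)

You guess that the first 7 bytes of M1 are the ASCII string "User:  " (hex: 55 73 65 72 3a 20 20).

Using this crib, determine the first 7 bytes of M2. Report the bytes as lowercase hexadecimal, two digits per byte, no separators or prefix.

First, C1 ⊕ C2 = (M1 ⊕ K) ⊕ (M2 ⊕ K) = M1 ⊕ M2, so the key drops out. Then M2 = (M1 ⊕ M2) ⊕ M1 over the first 7 bytes.
byte 0: (ef XOR 69) XOR 55 = 86 XOR 55 = d3
byte 1: (52 XOR 97) XOR 73 = c5 XOR 73 = b6
byte 2: (24 XOR 75) XOR 65 = 51 XOR 65 = 34
byte 3: (af XOR 53) XOR 72 = fc XOR 72 = 8e
byte 4: (f4 XOR c7) XOR 3a = 33 XOR 3a = 09
byte 5: (e6 XOR d6) XOR 20 = 30 XOR 20 = 10
byte 6: (cb XOR aa) XOR 20 = 61 XOR 20 = 41

d3b6348e091041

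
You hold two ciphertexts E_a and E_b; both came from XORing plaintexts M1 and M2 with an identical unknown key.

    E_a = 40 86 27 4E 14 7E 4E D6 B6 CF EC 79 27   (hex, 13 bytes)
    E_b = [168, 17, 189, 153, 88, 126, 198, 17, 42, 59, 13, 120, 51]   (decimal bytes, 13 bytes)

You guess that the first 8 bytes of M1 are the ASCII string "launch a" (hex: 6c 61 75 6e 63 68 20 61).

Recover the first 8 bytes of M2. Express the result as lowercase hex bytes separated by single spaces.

First, E_a ⊕ E_b = (M1 ⊕ K) ⊕ (M2 ⊕ K) = M1 ⊕ M2, so the key drops out. Then M2 = (M1 ⊕ M2) ⊕ M1 over the first 8 bytes.
byte 0: (40 ^ a8) ^ 6c = e8 ^ 6c = 84
byte 1: (86 ^ 11) ^ 61 = 97 ^ 61 = f6
byte 2: (27 ^ bd) ^ 75 = 9a ^ 75 = ef
byte 3: (4e ^ 99) ^ 6e = d7 ^ 6e = b9
byte 4: (14 ^ 58) ^ 63 = 4c ^ 63 = 2f
byte 5: (7e ^ 7e) ^ 68 = 00 ^ 68 = 68
byte 6: (4e ^ c6) ^ 20 = 88 ^ 20 = a8
byte 7: (d6 ^ 11) ^ 61 = c7 ^ 61 = a6

84 f6 ef b9 2f 68 a8 a6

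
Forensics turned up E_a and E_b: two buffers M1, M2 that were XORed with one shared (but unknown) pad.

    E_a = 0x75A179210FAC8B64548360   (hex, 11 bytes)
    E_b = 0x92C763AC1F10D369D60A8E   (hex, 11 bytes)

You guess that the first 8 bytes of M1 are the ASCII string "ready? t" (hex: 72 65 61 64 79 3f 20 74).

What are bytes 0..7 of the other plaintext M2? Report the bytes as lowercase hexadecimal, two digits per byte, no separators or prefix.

First, E_a ⊕ E_b = (M1 ⊕ K) ⊕ (M2 ⊕ K) = M1 ⊕ M2, so the key drops out. Then M2 = (M1 ⊕ M2) ⊕ M1 over the first 8 bytes.
byte 0: (75 ⊕ 92) ⊕ 72 = e7 ⊕ 72 = 95
byte 1: (a1 ⊕ c7) ⊕ 65 = 66 ⊕ 65 = 03
byte 2: (79 ⊕ 63) ⊕ 61 = 1a ⊕ 61 = 7b
byte 3: (21 ⊕ ac) ⊕ 64 = 8d ⊕ 64 = e9
byte 4: (0f ⊕ 1f) ⊕ 79 = 10 ⊕ 79 = 69
byte 5: (ac ⊕ 10) ⊕ 3f = bc ⊕ 3f = 83
byte 6: (8b ⊕ d3) ⊕ 20 = 58 ⊕ 20 = 78
byte 7: (64 ⊕ 69) ⊕ 74 = 0d ⊕ 74 = 79

95037be969837879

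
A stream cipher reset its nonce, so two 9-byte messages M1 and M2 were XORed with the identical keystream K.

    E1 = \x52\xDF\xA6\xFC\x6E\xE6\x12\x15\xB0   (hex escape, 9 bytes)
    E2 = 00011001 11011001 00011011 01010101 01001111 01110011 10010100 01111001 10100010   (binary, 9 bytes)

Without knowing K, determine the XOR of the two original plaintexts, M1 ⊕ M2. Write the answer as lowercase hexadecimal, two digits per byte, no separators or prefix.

E1 ⊕ E2 = (M1 ⊕ K) ⊕ (M2 ⊕ K) = M1 ⊕ M2 — the shared key cancels under XOR.
52 XOR 19 = 4b
df XOR d9 = 06
a6 XOR 1b = bd
fc XOR 55 = a9
6e XOR 4f = 21
e6 XOR 73 = 95
12 XOR 94 = 86
15 XOR 79 = 6c
b0 XOR a2 = 12

4b06bda92195866c12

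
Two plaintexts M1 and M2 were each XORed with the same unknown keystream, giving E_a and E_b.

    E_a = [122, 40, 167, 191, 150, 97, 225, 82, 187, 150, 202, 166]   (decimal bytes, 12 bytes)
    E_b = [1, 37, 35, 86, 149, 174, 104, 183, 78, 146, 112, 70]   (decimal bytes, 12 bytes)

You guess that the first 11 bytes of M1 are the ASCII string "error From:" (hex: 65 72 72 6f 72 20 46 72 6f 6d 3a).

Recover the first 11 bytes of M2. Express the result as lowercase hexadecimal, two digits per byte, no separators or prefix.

First, E_a ⊕ E_b = (M1 ⊕ K) ⊕ (M2 ⊕ K) = M1 ⊕ M2, so the key drops out. Then M2 = (M1 ⊕ M2) ⊕ M1 over the first 11 bytes.
byte 0: (7a ^ 01) ^ 65 = 7b ^ 65 = 1e
byte 1: (28 ^ 25) ^ 72 = 0d ^ 72 = 7f
byte 2: (a7 ^ 23) ^ 72 = 84 ^ 72 = f6
byte 3: (bf ^ 56) ^ 6f = e9 ^ 6f = 86
byte 4: (96 ^ 95) ^ 72 = 03 ^ 72 = 71
byte 5: (61 ^ ae) ^ 20 = cf ^ 20 = ef
byte 6: (e1 ^ 68) ^ 46 = 89 ^ 46 = cf
byte 7: (52 ^ b7) ^ 72 = e5 ^ 72 = 97
byte 8: (bb ^ 4e) ^ 6f = f5 ^ 6f = 9a
byte 9: (96 ^ 92) ^ 6d = 04 ^ 6d = 69
byte 10: (ca ^ 70) ^ 3a = ba ^ 3a = 80

1e7ff68671efcf979a6980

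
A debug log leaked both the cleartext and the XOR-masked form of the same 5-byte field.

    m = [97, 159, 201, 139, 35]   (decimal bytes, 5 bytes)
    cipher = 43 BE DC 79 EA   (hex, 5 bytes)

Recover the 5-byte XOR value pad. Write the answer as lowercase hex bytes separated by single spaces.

Since cipher = m ⊕ pad, XORing both sides with m gives pad = m ⊕ cipher.
61 ⊕ 43 = 22
9f ⊕ be = 21
c9 ⊕ dc = 15
8b ⊕ 79 = f2
23 ⊕ ea = c9

22 21 15 f2 c9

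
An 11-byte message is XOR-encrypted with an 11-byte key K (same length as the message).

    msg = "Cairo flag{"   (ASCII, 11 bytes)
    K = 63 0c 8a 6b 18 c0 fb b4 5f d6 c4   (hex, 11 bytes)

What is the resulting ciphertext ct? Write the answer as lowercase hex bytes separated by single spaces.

20 6d e3 19 77 e0 9d d8 3e b1 bf

XOR is its own inverse, so applying the key byte-wise gives the result directly.
 67 ^  99 =  32
 97 ^  12 = 109
105 ^ 138 = 227
114 ^ 107 =  25
111 ^  24 = 119
 32 ^ 192 = 224
102 ^ 251 = 157
108 ^ 180 = 216
 97 ^  95 =  62
103 ^ 214 = 177
123 ^ 196 = 191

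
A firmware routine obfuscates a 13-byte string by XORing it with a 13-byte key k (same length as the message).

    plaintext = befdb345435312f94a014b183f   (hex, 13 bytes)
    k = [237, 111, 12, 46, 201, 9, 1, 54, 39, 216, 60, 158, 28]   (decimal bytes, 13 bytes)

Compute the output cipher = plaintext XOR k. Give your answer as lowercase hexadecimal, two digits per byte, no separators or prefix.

5392bf6b8a5a13cf6dd9778623

10111110 XOR 11101101 = 01010011
11111101 XOR 01101111 = 10010010
10110011 XOR 00001100 = 10111111
01000101 XOR 00101110 = 01101011
01000011 XOR 11001001 = 10001010
01010011 XOR 00001001 = 01011010
00010010 XOR 00000001 = 00010011
11111001 XOR 00110110 = 11001111
01001010 XOR 00100111 = 01101101
00000001 XOR 11011000 = 11011001
01001011 XOR 00111100 = 01110111
00011000 XOR 10011110 = 10000110
00111111 XOR 00011100 = 00100011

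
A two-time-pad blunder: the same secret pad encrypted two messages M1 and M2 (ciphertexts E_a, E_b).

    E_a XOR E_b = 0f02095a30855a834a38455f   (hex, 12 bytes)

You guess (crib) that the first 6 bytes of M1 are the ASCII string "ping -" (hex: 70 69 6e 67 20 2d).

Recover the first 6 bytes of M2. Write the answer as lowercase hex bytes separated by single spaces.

Since E_a ⊕ E_b = M1 ⊕ M2, XORing with the guessed M1 bytes yields the corresponding M2 bytes: M2 = (E_a ⊕ E_b) ⊕ M1.
 15 XOR 112 = 127
  2 XOR 105 = 107
  9 XOR 110 = 103
 90 XOR 103 =  61
 48 XOR  32 =  16
133 XOR  45 = 168

7f 6b 67 3d 10 a8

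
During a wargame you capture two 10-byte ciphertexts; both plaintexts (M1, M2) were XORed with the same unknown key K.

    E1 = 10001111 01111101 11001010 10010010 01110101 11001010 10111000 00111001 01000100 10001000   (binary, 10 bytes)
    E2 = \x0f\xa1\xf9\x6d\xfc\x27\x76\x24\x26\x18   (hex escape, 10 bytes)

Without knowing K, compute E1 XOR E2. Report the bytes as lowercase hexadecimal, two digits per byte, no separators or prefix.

E1 ⊕ E2 = (M1 ⊕ K) ⊕ (M2 ⊕ K) = M1 ⊕ M2 — the shared key cancels under XOR.
8f xor 0f = 80
7d xor a1 = dc
ca xor f9 = 33
92 xor 6d = ff
75 xor fc = 89
ca xor 27 = ed
b8 xor 76 = ce
39 xor 24 = 1d
44 xor 26 = 62
88 xor 18 = 90

80dc33ff89edce1d6290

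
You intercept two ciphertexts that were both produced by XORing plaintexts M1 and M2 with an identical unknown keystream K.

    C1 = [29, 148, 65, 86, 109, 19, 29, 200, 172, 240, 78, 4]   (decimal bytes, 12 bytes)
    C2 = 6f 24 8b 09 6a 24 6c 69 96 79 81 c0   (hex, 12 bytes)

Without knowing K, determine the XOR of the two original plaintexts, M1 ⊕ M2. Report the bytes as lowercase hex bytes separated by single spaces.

72 b0 ca 5f 07 37 71 a1 3a 89 cf c4

C1 ⊕ C2 = (M1 ⊕ K) ⊕ (M2 ⊕ K) = M1 ⊕ M2 — the shared key cancels under XOR.
 29 ^ 111 = 114
148 ^  36 = 176
 65 ^ 139 = 202
 86 ^   9 =  95
109 ^ 106 =   7
 19 ^  36 =  55
 29 ^ 108 = 113
200 ^ 105 = 161
172 ^ 150 =  58
240 ^ 121 = 137
 78 ^ 129 = 207
  4 ^ 192 = 196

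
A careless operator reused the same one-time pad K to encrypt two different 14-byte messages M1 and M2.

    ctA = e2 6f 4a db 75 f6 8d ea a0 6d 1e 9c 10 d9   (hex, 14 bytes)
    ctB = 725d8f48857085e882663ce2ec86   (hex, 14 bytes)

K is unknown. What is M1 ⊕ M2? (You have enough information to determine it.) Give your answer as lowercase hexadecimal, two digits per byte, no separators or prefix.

9032c593f0860802220b227efc5f

ctA ⊕ ctB = (M1 ⊕ K) ⊕ (M2 ⊕ K) = M1 ⊕ M2 — the shared key cancels under XOR.
11100010 ⊕ 01110010 = 10010000
01101111 ⊕ 01011101 = 00110010
01001010 ⊕ 10001111 = 11000101
11011011 ⊕ 01001000 = 10010011
01110101 ⊕ 10000101 = 11110000
11110110 ⊕ 01110000 = 10000110
10001101 ⊕ 10000101 = 00001000
11101010 ⊕ 11101000 = 00000010
10100000 ⊕ 10000010 = 00100010
01101101 ⊕ 01100110 = 00001011
00011110 ⊕ 00111100 = 00100010
10011100 ⊕ 11100010 = 01111110
00010000 ⊕ 11101100 = 11111100
11011001 ⊕ 10000110 = 01011111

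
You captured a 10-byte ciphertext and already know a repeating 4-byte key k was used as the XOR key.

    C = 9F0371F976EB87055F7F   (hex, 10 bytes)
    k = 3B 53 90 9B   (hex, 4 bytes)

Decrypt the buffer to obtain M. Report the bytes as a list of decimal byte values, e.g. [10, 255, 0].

[164, 80, 225, 98, 77, 184, 23, 158, 100, 44]

The 4-byte key repeats, so the effective keystream is 3b 53 90 9b 3b 53 90 9b 3b 53.
byte 0: 159 ^  59 = 164
byte 1:   3 ^  83 =  80
byte 2: 113 ^ 144 = 225
byte 3: 249 ^ 155 =  98
byte 4: 118 ^  59 =  77
byte 5: 235 ^  83 = 184
byte 6: 135 ^ 144 =  23
byte 7:   5 ^ 155 = 158
byte 8:  95 ^  59 = 100
byte 9: 127 ^  83 =  44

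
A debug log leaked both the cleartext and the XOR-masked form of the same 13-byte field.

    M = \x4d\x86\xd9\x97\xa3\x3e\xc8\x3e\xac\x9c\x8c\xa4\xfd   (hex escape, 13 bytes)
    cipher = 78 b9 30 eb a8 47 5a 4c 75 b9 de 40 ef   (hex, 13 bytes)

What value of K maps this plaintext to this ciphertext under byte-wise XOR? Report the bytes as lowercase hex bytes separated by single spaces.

Since cipher = M ⊕ K, XORing both sides with M gives K = M ⊕ cipher.
byte 0:  77 XOR 120 =  53
byte 1: 134 XOR 185 =  63
byte 2: 217 XOR  48 = 233
byte 3: 151 XOR 235 = 124
byte 4: 163 XOR 168 =  11
byte 5:  62 XOR  71 = 121
byte 6: 200 XOR  90 = 146
byte 7:  62 XOR  76 = 114
byte 8: 172 XOR 117 = 217
byte 9: 156 XOR 185 =  37
byte 10: 140 XOR 222 =  82
byte 11: 164 XOR  64 = 228
byte 12: 253 XOR 239 =  18

35 3f e9 7c 0b 79 92 72 d9 25 52 e4 12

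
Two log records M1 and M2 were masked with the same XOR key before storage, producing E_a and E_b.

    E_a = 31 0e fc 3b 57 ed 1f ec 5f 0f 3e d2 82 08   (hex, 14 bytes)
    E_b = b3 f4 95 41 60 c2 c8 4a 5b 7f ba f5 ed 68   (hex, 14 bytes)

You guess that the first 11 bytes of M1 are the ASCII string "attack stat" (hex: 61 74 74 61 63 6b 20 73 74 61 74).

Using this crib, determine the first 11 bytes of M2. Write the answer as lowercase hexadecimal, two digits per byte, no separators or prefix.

e38e1d1b5444f7d57011f0

First, E_a ⊕ E_b = (M1 ⊕ K) ⊕ (M2 ⊕ K) = M1 ⊕ M2, so the key drops out. Then M2 = (M1 ⊕ M2) ⊕ M1 over the first 11 bytes.
byte 0: (31 XOR b3) XOR 61 = 82 XOR 61 = e3
byte 1: (0e XOR f4) XOR 74 = fa XOR 74 = 8e
byte 2: (fc XOR 95) XOR 74 = 69 XOR 74 = 1d
byte 3: (3b XOR 41) XOR 61 = 7a XOR 61 = 1b
byte 4: (57 XOR 60) XOR 63 = 37 XOR 63 = 54
byte 5: (ed XOR c2) XOR 6b = 2f XOR 6b = 44
byte 6: (1f XOR c8) XOR 20 = d7 XOR 20 = f7
byte 7: (ec XOR 4a) XOR 73 = a6 XOR 73 = d5
byte 8: (5f XOR 5b) XOR 74 = 04 XOR 74 = 70
byte 9: (0f XOR 7f) XOR 61 = 70 XOR 61 = 11
byte 10: (3e XOR ba) XOR 74 = 84 XOR 74 = f0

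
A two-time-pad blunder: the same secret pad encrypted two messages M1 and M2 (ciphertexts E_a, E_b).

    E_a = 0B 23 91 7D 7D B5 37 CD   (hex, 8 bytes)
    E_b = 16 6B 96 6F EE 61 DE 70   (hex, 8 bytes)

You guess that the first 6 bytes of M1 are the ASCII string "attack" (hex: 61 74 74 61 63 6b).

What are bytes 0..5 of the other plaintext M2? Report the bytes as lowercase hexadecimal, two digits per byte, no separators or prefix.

7c3c7373f0bf

First, E_a ⊕ E_b = (M1 ⊕ K) ⊕ (M2 ⊕ K) = M1 ⊕ M2, so the key drops out. Then M2 = (M1 ⊕ M2) ⊕ M1 over the first 6 bytes.
byte 0: (0b xor 16) xor 61 = 1d xor 61 = 7c
byte 1: (23 xor 6b) xor 74 = 48 xor 74 = 3c
byte 2: (91 xor 96) xor 74 = 07 xor 74 = 73
byte 3: (7d xor 6f) xor 61 = 12 xor 61 = 73
byte 4: (7d xor ee) xor 63 = 93 xor 63 = f0
byte 5: (b5 xor 61) xor 6b = d4 xor 6b = bf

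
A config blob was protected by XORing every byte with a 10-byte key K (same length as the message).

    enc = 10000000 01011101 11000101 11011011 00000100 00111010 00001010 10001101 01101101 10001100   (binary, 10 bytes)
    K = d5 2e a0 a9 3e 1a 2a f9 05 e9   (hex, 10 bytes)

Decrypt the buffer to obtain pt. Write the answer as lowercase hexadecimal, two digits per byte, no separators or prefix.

XOR is its own inverse, so applying the key byte-wise gives the result directly.
byte 0: 10000000 ^ 11010101 = 01010101
byte 1: 01011101 ^ 00101110 = 01110011
byte 2: 11000101 ^ 10100000 = 01100101
byte 3: 11011011 ^ 10101001 = 01110010
byte 4: 00000100 ^ 00111110 = 00111010
byte 5: 00111010 ^ 00011010 = 00100000
byte 6: 00001010 ^ 00101010 = 00100000
byte 7: 10001101 ^ 11111001 = 01110100
byte 8: 01101101 ^ 00000101 = 01101000
byte 9: 10001100 ^ 11101001 = 01100101

557365723a2020746865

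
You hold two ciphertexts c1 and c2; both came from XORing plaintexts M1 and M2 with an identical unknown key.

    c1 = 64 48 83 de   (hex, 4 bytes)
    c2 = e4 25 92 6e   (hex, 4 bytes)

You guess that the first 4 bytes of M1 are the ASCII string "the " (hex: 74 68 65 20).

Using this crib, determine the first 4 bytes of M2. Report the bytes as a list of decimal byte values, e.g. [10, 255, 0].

First, c1 ⊕ c2 = (M1 ⊕ K) ⊕ (M2 ⊕ K) = M1 ⊕ M2, so the key drops out. Then M2 = (M1 ⊕ M2) ⊕ M1 over the first 4 bytes.
byte 0: (64 ^ e4) ^ 74 = 80 ^ 74 = f4
byte 1: (48 ^ 25) ^ 68 = 6d ^ 68 = 05
byte 2: (83 ^ 92) ^ 65 = 11 ^ 65 = 74
byte 3: (de ^ 6e) ^ 20 = b0 ^ 20 = 90

[244, 5, 116, 144]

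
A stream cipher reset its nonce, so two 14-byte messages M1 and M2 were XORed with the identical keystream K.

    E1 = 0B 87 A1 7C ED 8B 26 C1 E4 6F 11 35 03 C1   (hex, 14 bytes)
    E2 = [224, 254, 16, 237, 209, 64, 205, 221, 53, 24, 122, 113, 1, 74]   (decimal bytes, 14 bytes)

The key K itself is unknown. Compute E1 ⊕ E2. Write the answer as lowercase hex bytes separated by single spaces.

eb 79 b1 91 3c cb eb 1c d1 77 6b 44 02 8b

E1 ⊕ E2 = (M1 ⊕ K) ⊕ (M2 ⊕ K) = M1 ⊕ M2 — the shared key cancels under XOR.
byte 0: 0b xor e0 = eb
byte 1: 87 xor fe = 79
byte 2: a1 xor 10 = b1
byte 3: 7c xor ed = 91
byte 4: ed xor d1 = 3c
byte 5: 8b xor 40 = cb
byte 6: 26 xor cd = eb
byte 7: c1 xor dd = 1c
byte 8: e4 xor 35 = d1
byte 9: 6f xor 18 = 77
byte 10: 11 xor 7a = 6b
byte 11: 35 xor 71 = 44
byte 12: 03 xor 01 = 02
byte 13: c1 xor 4a = 8b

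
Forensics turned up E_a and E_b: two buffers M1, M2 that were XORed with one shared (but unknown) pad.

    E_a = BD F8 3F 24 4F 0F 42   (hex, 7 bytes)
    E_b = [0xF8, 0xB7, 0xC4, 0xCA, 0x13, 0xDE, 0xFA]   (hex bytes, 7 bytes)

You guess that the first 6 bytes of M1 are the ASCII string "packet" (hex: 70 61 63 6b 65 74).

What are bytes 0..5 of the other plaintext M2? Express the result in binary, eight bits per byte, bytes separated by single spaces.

First, E_a ⊕ E_b = (M1 ⊕ K) ⊕ (M2 ⊕ K) = M1 ⊕ M2, so the key drops out. Then M2 = (M1 ⊕ M2) ⊕ M1 over the first 6 bytes.
byte 0: (bd xor f8) xor 70 = 45 xor 70 = 35
byte 1: (f8 xor b7) xor 61 = 4f xor 61 = 2e
byte 2: (3f xor c4) xor 63 = fb xor 63 = 98
byte 3: (24 xor ca) xor 6b = ee xor 6b = 85
byte 4: (4f xor 13) xor 65 = 5c xor 65 = 39
byte 5: (0f xor de) xor 74 = d1 xor 74 = a5

00110101 00101110 10011000 10000101 00111001 10100101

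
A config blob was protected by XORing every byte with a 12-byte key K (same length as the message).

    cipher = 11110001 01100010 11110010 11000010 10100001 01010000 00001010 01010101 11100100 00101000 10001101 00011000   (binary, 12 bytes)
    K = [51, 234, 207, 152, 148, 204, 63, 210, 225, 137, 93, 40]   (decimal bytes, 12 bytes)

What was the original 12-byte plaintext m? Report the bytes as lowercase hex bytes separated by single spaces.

c2 88 3d 5a 35 9c 35 87 05 a1 d0 30

11110001 XOR 00110011 = 11000010
01100010 XOR 11101010 = 10001000
11110010 XOR 11001111 = 00111101
11000010 XOR 10011000 = 01011010
10100001 XOR 10010100 = 00110101
01010000 XOR 11001100 = 10011100
00001010 XOR 00111111 = 00110101
01010101 XOR 11010010 = 10000111
11100100 XOR 11100001 = 00000101
00101000 XOR 10001001 = 10100001
10001101 XOR 01011101 = 11010000
00011000 XOR 00101000 = 00110000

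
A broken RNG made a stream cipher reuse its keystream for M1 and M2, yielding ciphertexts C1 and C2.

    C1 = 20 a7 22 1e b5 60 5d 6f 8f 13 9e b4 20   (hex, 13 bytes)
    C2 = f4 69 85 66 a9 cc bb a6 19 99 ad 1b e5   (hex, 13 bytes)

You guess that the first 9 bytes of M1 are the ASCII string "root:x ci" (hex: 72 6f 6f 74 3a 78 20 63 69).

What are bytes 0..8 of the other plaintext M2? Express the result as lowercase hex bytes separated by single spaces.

a6 a1 c8 0c 26 d4 c6 aa ff

First, C1 ⊕ C2 = (M1 ⊕ K) ⊕ (M2 ⊕ K) = M1 ⊕ M2, so the key drops out. Then M2 = (M1 ⊕ M2) ⊕ M1 over the first 9 bytes.
byte 0: (20 xor f4) xor 72 = d4 xor 72 = a6
byte 1: (a7 xor 69) xor 6f = ce xor 6f = a1
byte 2: (22 xor 85) xor 6f = a7 xor 6f = c8
byte 3: (1e xor 66) xor 74 = 78 xor 74 = 0c
byte 4: (b5 xor a9) xor 3a = 1c xor 3a = 26
byte 5: (60 xor cc) xor 78 = ac xor 78 = d4
byte 6: (5d xor bb) xor 20 = e6 xor 20 = c6
byte 7: (6f xor a6) xor 63 = c9 xor 63 = aa
byte 8: (8f xor 19) xor 69 = 96 xor 69 = ff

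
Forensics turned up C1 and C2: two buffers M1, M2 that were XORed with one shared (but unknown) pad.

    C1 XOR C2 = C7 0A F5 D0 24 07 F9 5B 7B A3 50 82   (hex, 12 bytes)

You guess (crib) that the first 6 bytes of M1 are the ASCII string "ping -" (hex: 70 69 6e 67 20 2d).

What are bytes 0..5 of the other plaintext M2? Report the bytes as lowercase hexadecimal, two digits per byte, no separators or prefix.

b7639bb7042a

Since C1 ⊕ C2 = M1 ⊕ M2, XORing with the guessed M1 bytes yields the corresponding M2 bytes: M2 = (C1 ⊕ C2) ⊕ M1.
byte 0: c7 XOR 70 = b7
byte 1: 0a XOR 69 = 63
byte 2: f5 XOR 6e = 9b
byte 3: d0 XOR 67 = b7
byte 4: 24 XOR 20 = 04
byte 5: 07 XOR 2d = 2a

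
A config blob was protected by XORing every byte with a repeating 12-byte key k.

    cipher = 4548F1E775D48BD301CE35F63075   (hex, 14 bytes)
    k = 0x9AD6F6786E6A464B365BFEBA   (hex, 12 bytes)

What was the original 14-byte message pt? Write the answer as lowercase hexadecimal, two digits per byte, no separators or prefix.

df9e079f1bbecd983795cb4caaa3

The 12-byte key repeats, so the effective keystream is 9a d6 f6 78 6e 6a 46 4b 36 5b fe ba 9a d6.
byte 0: 45 ⊕ 9a = df
byte 1: 48 ⊕ d6 = 9e
byte 2: f1 ⊕ f6 = 07
byte 3: e7 ⊕ 78 = 9f
byte 4: 75 ⊕ 6e = 1b
byte 5: d4 ⊕ 6a = be
byte 6: 8b ⊕ 46 = cd
byte 7: d3 ⊕ 4b = 98
byte 8: 01 ⊕ 36 = 37
byte 9: ce ⊕ 5b = 95
byte 10: 35 ⊕ fe = cb
byte 11: f6 ⊕ ba = 4c
byte 12: 30 ⊕ 9a = aa
byte 13: 75 ⊕ d6 = a3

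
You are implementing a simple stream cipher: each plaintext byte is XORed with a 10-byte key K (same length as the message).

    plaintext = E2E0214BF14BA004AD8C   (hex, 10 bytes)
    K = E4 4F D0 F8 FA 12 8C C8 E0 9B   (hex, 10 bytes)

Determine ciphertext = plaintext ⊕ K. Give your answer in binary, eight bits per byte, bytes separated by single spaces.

00000110 10101111 11110001 10110011 00001011 01011001 00101100 11001100 01001101 00010111

byte 0: e2 ^ e4 = 06
byte 1: e0 ^ 4f = af
byte 2: 21 ^ d0 = f1
byte 3: 4b ^ f8 = b3
byte 4: f1 ^ fa = 0b
byte 5: 4b ^ 12 = 59
byte 6: a0 ^ 8c = 2c
byte 7: 04 ^ c8 = cc
byte 8: ad ^ e0 = 4d
byte 9: 8c ^ 9b = 17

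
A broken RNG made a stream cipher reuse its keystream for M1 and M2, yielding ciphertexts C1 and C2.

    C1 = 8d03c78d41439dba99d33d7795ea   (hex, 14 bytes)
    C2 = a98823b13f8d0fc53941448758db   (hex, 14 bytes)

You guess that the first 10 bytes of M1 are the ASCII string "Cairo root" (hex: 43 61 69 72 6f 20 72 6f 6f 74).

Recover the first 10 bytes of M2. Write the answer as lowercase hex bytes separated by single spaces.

67 ea 8d 4e 11 ee e0 10 cf e6

First, C1 ⊕ C2 = (M1 ⊕ K) ⊕ (M2 ⊕ K) = M1 ⊕ M2, so the key drops out. Then M2 = (M1 ⊕ M2) ⊕ M1 over the first 10 bytes.
byte 0: (8d ^ a9) ^ 43 = 24 ^ 43 = 67
byte 1: (03 ^ 88) ^ 61 = 8b ^ 61 = ea
byte 2: (c7 ^ 23) ^ 69 = e4 ^ 69 = 8d
byte 3: (8d ^ b1) ^ 72 = 3c ^ 72 = 4e
byte 4: (41 ^ 3f) ^ 6f = 7e ^ 6f = 11
byte 5: (43 ^ 8d) ^ 20 = ce ^ 20 = ee
byte 6: (9d ^ 0f) ^ 72 = 92 ^ 72 = e0
byte 7: (ba ^ c5) ^ 6f = 7f ^ 6f = 10
byte 8: (99 ^ 39) ^ 6f = a0 ^ 6f = cf
byte 9: (d3 ^ 41) ^ 74 = 92 ^ 74 = e6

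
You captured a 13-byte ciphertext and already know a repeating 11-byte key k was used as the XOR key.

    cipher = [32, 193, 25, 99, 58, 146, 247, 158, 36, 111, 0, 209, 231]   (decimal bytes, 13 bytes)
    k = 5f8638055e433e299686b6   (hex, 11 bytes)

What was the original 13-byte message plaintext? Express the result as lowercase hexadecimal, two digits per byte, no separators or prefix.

7f47216664d1c9b7b2e9b68e61

The 11-byte key repeats, so the effective keystream is 5f 86 38 05 5e 43 3e 29 96 86 b6 5f 86.
byte 0: 20 ^ 5f = 7f
byte 1: c1 ^ 86 = 47
byte 2: 19 ^ 38 = 21
byte 3: 63 ^ 05 = 66
byte 4: 3a ^ 5e = 64
byte 5: 92 ^ 43 = d1
byte 6: f7 ^ 3e = c9
byte 7: 9e ^ 29 = b7
byte 8: 24 ^ 96 = b2
byte 9: 6f ^ 86 = e9
byte 10: 00 ^ b6 = b6
byte 11: d1 ^ 5f = 8e
byte 12: e7 ^ 86 = 61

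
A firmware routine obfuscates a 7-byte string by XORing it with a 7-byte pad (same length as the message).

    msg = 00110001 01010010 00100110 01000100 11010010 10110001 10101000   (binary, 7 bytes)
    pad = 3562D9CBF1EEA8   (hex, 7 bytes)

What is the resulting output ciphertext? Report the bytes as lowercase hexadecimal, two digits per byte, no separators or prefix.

0430ff8f235f00

byte 0: 31 ⊕ 35 = 04
byte 1: 52 ⊕ 62 = 30
byte 2: 26 ⊕ d9 = ff
byte 3: 44 ⊕ cb = 8f
byte 4: d2 ⊕ f1 = 23
byte 5: b1 ⊕ ee = 5f
byte 6: a8 ⊕ a8 = 00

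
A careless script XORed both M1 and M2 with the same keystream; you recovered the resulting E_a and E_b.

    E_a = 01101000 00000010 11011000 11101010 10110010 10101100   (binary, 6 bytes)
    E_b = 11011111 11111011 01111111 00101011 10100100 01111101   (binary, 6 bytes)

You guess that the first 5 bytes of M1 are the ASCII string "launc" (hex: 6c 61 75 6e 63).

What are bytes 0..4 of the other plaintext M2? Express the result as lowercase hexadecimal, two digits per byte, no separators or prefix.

First, E_a ⊕ E_b = (M1 ⊕ K) ⊕ (M2 ⊕ K) = M1 ⊕ M2, so the key drops out. Then M2 = (M1 ⊕ M2) ⊕ M1 over the first 5 bytes.
byte 0: (68 XOR df) XOR 6c = b7 XOR 6c = db
byte 1: (02 XOR fb) XOR 61 = f9 XOR 61 = 98
byte 2: (d8 XOR 7f) XOR 75 = a7 XOR 75 = d2
byte 3: (ea XOR 2b) XOR 6e = c1 XOR 6e = af
byte 4: (b2 XOR a4) XOR 63 = 16 XOR 63 = 75

db98d2af75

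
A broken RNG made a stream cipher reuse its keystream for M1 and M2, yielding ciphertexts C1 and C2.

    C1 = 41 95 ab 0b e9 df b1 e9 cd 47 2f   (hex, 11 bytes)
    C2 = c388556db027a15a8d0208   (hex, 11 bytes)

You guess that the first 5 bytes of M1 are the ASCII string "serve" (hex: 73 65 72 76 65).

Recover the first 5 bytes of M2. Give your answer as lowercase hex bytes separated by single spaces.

First, C1 ⊕ C2 = (M1 ⊕ K) ⊕ (M2 ⊕ K) = M1 ⊕ M2, so the key drops out. Then M2 = (M1 ⊕ M2) ⊕ M1 over the first 5 bytes.
byte 0: (41 ⊕ c3) ⊕ 73 = 82 ⊕ 73 = f1
byte 1: (95 ⊕ 88) ⊕ 65 = 1d ⊕ 65 = 78
byte 2: (ab ⊕ 55) ⊕ 72 = fe ⊕ 72 = 8c
byte 3: (0b ⊕ 6d) ⊕ 76 = 66 ⊕ 76 = 10
byte 4: (e9 ⊕ b0) ⊕ 65 = 59 ⊕ 65 = 3c

f1 78 8c 10 3c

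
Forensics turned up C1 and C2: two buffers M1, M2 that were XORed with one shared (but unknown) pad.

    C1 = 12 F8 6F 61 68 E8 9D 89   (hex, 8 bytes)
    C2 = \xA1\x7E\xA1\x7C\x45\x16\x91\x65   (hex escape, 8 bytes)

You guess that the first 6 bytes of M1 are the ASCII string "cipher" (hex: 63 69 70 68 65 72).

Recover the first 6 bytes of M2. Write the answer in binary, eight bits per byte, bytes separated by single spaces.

First, C1 ⊕ C2 = (M1 ⊕ K) ⊕ (M2 ⊕ K) = M1 ⊕ M2, so the key drops out. Then M2 = (M1 ⊕ M2) ⊕ M1 over the first 6 bytes.
byte 0: (12 ⊕ a1) ⊕ 63 = b3 ⊕ 63 = d0
byte 1: (f8 ⊕ 7e) ⊕ 69 = 86 ⊕ 69 = ef
byte 2: (6f ⊕ a1) ⊕ 70 = ce ⊕ 70 = be
byte 3: (61 ⊕ 7c) ⊕ 68 = 1d ⊕ 68 = 75
byte 4: (68 ⊕ 45) ⊕ 65 = 2d ⊕ 65 = 48
byte 5: (e8 ⊕ 16) ⊕ 72 = fe ⊕ 72 = 8c

11010000 11101111 10111110 01110101 01001000 10001100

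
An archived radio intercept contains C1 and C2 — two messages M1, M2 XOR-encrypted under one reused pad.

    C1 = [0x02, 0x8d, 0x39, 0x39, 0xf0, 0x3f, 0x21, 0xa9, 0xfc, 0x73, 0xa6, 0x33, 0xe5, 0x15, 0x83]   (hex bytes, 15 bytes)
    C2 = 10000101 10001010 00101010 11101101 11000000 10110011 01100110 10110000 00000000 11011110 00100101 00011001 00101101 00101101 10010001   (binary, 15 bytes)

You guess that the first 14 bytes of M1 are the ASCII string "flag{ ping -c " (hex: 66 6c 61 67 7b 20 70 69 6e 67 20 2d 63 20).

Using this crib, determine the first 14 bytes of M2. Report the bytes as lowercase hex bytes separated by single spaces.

First, C1 ⊕ C2 = (M1 ⊕ K) ⊕ (M2 ⊕ K) = M1 ⊕ M2, so the key drops out. Then M2 = (M1 ⊕ M2) ⊕ M1 over the first 14 bytes.
byte 0: (02 xor 85) xor 66 = 87 xor 66 = e1
byte 1: (8d xor 8a) xor 6c = 07 xor 6c = 6b
byte 2: (39 xor 2a) xor 61 = 13 xor 61 = 72
byte 3: (39 xor ed) xor 67 = d4 xor 67 = b3
byte 4: (f0 xor c0) xor 7b = 30 xor 7b = 4b
byte 5: (3f xor b3) xor 20 = 8c xor 20 = ac
byte 6: (21 xor 66) xor 70 = 47 xor 70 = 37
byte 7: (a9 xor b0) xor 69 = 19 xor 69 = 70
byte 8: (fc xor 00) xor 6e = fc xor 6e = 92
byte 9: (73 xor de) xor 67 = ad xor 67 = ca
byte 10: (a6 xor 25) xor 20 = 83 xor 20 = a3
byte 11: (33 xor 19) xor 2d = 2a xor 2d = 07
byte 12: (e5 xor 2d) xor 63 = c8 xor 63 = ab
byte 13: (15 xor 2d) xor 20 = 38 xor 20 = 18

e1 6b 72 b3 4b ac 37 70 92 ca a3 07 ab 18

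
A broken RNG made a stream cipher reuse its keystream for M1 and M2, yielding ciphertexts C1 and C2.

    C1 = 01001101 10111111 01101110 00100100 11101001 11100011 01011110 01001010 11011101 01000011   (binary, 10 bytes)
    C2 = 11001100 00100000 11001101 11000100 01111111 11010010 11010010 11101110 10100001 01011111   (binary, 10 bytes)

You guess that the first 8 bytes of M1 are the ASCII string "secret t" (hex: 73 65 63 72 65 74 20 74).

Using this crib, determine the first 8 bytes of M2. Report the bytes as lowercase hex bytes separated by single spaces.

First, C1 ⊕ C2 = (M1 ⊕ K) ⊕ (M2 ⊕ K) = M1 ⊕ M2, so the key drops out. Then M2 = (M1 ⊕ M2) ⊕ M1 over the first 8 bytes.
byte 0: (4d xor cc) xor 73 = 81 xor 73 = f2
byte 1: (bf xor 20) xor 65 = 9f xor 65 = fa
byte 2: (6e xor cd) xor 63 = a3 xor 63 = c0
byte 3: (24 xor c4) xor 72 = e0 xor 72 = 92
byte 4: (e9 xor 7f) xor 65 = 96 xor 65 = f3
byte 5: (e3 xor d2) xor 74 = 31 xor 74 = 45
byte 6: (5e xor d2) xor 20 = 8c xor 20 = ac
byte 7: (4a xor ee) xor 74 = a4 xor 74 = d0

f2 fa c0 92 f3 45 ac d0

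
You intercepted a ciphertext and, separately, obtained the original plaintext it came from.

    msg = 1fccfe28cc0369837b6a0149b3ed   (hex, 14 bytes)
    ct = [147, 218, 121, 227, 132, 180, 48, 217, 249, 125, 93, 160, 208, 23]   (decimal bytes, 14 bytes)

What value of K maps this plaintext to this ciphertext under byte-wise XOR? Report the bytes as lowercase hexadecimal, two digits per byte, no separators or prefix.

8c1687cb48b7595a82175ce963fa

Since ct = msg ⊕ K, XORing both sides with msg gives K = msg ⊕ ct.
byte 0: 1f ⊕ 93 = 8c
byte 1: cc ⊕ da = 16
byte 2: fe ⊕ 79 = 87
byte 3: 28 ⊕ e3 = cb
byte 4: cc ⊕ 84 = 48
byte 5: 03 ⊕ b4 = b7
byte 6: 69 ⊕ 30 = 59
byte 7: 83 ⊕ d9 = 5a
byte 8: 7b ⊕ f9 = 82
byte 9: 6a ⊕ 7d = 17
byte 10: 01 ⊕ 5d = 5c
byte 11: 49 ⊕ a0 = e9
byte 12: b3 ⊕ d0 = 63
byte 13: ed ⊕ 17 = fa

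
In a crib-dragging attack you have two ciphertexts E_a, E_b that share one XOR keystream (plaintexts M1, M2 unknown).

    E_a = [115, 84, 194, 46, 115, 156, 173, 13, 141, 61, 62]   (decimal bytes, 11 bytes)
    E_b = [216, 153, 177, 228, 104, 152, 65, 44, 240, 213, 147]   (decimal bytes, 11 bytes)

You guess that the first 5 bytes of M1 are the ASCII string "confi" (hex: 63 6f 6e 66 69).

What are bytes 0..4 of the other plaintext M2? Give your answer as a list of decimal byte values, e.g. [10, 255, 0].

First, E_a ⊕ E_b = (M1 ⊕ K) ⊕ (M2 ⊕ K) = M1 ⊕ M2, so the key drops out. Then M2 = (M1 ⊕ M2) ⊕ M1 over the first 5 bytes.
byte 0: (73 ^ d8) ^ 63 = ab ^ 63 = c8
byte 1: (54 ^ 99) ^ 6f = cd ^ 6f = a2
byte 2: (c2 ^ b1) ^ 6e = 73 ^ 6e = 1d
byte 3: (2e ^ e4) ^ 66 = ca ^ 66 = ac
byte 4: (73 ^ 68) ^ 69 = 1b ^ 69 = 72

[200, 162, 29, 172, 114]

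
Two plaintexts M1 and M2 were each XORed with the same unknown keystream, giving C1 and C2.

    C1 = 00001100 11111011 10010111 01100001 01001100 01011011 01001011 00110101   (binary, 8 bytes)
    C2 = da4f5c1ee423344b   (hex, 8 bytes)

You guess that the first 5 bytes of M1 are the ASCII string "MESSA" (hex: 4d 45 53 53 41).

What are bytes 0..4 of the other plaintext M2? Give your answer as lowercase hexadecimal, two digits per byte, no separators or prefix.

9bf1982ce9

First, C1 ⊕ C2 = (M1 ⊕ K) ⊕ (M2 ⊕ K) = M1 ⊕ M2, so the key drops out. Then M2 = (M1 ⊕ M2) ⊕ M1 over the first 5 bytes.
byte 0: (0c xor da) xor 4d = d6 xor 4d = 9b
byte 1: (fb xor 4f) xor 45 = b4 xor 45 = f1
byte 2: (97 xor 5c) xor 53 = cb xor 53 = 98
byte 3: (61 xor 1e) xor 53 = 7f xor 53 = 2c
byte 4: (4c xor e4) xor 41 = a8 xor 41 = e9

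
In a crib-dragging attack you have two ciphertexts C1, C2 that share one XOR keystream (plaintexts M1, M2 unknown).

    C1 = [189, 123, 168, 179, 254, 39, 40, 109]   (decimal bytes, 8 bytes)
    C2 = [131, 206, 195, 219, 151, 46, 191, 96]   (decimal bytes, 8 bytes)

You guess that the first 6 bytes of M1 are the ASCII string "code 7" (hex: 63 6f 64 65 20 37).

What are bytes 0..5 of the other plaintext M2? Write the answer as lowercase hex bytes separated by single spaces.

First, C1 ⊕ C2 = (M1 ⊕ K) ⊕ (M2 ⊕ K) = M1 ⊕ M2, so the key drops out. Then M2 = (M1 ⊕ M2) ⊕ M1 over the first 6 bytes.
byte 0: (bd xor 83) xor 63 = 3e xor 63 = 5d
byte 1: (7b xor ce) xor 6f = b5 xor 6f = da
byte 2: (a8 xor c3) xor 64 = 6b xor 64 = 0f
byte 3: (b3 xor db) xor 65 = 68 xor 65 = 0d
byte 4: (fe xor 97) xor 20 = 69 xor 20 = 49
byte 5: (27 xor 2e) xor 37 = 09 xor 37 = 3e

5d da 0f 0d 49 3e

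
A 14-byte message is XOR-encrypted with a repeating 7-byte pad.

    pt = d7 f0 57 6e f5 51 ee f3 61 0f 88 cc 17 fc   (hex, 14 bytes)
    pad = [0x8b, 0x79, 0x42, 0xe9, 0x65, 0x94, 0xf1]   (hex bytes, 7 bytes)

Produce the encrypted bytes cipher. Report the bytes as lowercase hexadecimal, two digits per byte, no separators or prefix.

The 7-byte key repeats, so the effective keystream is 8b 79 42 e9 65 94 f1 8b 79 42 e9 65 94 f1.
byte 0: d7 XOR 8b = 5c
byte 1: f0 XOR 79 = 89
byte 2: 57 XOR 42 = 15
byte 3: 6e XOR e9 = 87
byte 4: f5 XOR 65 = 90
byte 5: 51 XOR 94 = c5
byte 6: ee XOR f1 = 1f
byte 7: f3 XOR 8b = 78
byte 8: 61 XOR 79 = 18
byte 9: 0f XOR 42 = 4d
byte 10: 88 XOR e9 = 61
byte 11: cc XOR 65 = a9
byte 12: 17 XOR 94 = 83
byte 13: fc XOR f1 = 0d

5c89158790c51f78184d61a9830d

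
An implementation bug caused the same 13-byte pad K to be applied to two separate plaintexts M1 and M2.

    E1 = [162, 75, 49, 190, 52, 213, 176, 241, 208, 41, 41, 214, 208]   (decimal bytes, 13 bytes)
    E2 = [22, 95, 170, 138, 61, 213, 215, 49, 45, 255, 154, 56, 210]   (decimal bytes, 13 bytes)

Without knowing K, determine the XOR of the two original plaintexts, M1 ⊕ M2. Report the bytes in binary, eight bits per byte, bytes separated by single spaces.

10110100 00010100 10011011 00110100 00001001 00000000 01100111 11000000 11111101 11010110 10110011 11101110 00000010

E1 ⊕ E2 = (M1 ⊕ K) ⊕ (M2 ⊕ K) = M1 ⊕ M2 — the shared key cancels under XOR.
a2 ^ 16 = b4
4b ^ 5f = 14
31 ^ aa = 9b
be ^ 8a = 34
34 ^ 3d = 09
d5 ^ d5 = 00
b0 ^ d7 = 67
f1 ^ 31 = c0
d0 ^ 2d = fd
29 ^ ff = d6
29 ^ 9a = b3
d6 ^ 38 = ee
d0 ^ d2 = 02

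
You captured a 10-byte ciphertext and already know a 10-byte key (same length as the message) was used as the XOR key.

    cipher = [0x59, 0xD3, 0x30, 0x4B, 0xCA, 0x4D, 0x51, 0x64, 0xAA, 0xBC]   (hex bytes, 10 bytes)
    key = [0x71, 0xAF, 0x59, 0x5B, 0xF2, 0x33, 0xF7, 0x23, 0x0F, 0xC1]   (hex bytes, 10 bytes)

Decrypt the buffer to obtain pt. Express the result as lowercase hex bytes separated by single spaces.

28 7c 69 10 38 7e a6 47 a5 7d

XOR is its own inverse, so applying the key byte-wise gives the result directly.
 89 ^ 113 =  40
211 ^ 175 = 124
 48 ^  89 = 105
 75 ^  91 =  16
202 ^ 242 =  56
 77 ^  51 = 126
 81 ^ 247 = 166
100 ^  35 =  71
170 ^  15 = 165
188 ^ 193 = 125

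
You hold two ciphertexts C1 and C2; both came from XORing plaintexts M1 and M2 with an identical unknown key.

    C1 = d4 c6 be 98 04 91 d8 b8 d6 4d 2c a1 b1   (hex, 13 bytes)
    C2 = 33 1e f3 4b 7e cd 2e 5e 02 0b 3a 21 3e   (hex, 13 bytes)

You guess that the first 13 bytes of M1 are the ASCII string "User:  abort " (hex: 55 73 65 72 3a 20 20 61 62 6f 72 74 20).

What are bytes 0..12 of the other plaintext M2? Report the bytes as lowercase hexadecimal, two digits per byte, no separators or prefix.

b2ab28a1407cd687b62964f4af

First, C1 ⊕ C2 = (M1 ⊕ K) ⊕ (M2 ⊕ K) = M1 ⊕ M2, so the key drops out. Then M2 = (M1 ⊕ M2) ⊕ M1 over the first 13 bytes.
byte 0: (d4 xor 33) xor 55 = e7 xor 55 = b2
byte 1: (c6 xor 1e) xor 73 = d8 xor 73 = ab
byte 2: (be xor f3) xor 65 = 4d xor 65 = 28
byte 3: (98 xor 4b) xor 72 = d3 xor 72 = a1
byte 4: (04 xor 7e) xor 3a = 7a xor 3a = 40
byte 5: (91 xor cd) xor 20 = 5c xor 20 = 7c
byte 6: (d8 xor 2e) xor 20 = f6 xor 20 = d6
byte 7: (b8 xor 5e) xor 61 = e6 xor 61 = 87
byte 8: (d6 xor 02) xor 62 = d4 xor 62 = b6
byte 9: (4d xor 0b) xor 6f = 46 xor 6f = 29
byte 10: (2c xor 3a) xor 72 = 16 xor 72 = 64
byte 11: (a1 xor 21) xor 74 = 80 xor 74 = f4
byte 12: (b1 xor 3e) xor 20 = 8f xor 20 = af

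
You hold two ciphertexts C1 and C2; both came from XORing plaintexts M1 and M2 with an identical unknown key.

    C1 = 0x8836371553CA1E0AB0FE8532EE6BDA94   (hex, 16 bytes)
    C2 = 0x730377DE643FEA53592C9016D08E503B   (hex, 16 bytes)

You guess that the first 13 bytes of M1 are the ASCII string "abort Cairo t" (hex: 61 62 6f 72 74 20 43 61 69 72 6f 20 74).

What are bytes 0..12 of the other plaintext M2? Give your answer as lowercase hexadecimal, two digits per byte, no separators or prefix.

First, C1 ⊕ C2 = (M1 ⊕ K) ⊕ (M2 ⊕ K) = M1 ⊕ M2, so the key drops out. Then M2 = (M1 ⊕ M2) ⊕ M1 over the first 13 bytes.
byte 0: (88 ^ 73) ^ 61 = fb ^ 61 = 9a
byte 1: (36 ^ 03) ^ 62 = 35 ^ 62 = 57
byte 2: (37 ^ 77) ^ 6f = 40 ^ 6f = 2f
byte 3: (15 ^ de) ^ 72 = cb ^ 72 = b9
byte 4: (53 ^ 64) ^ 74 = 37 ^ 74 = 43
byte 5: (ca ^ 3f) ^ 20 = f5 ^ 20 = d5
byte 6: (1e ^ ea) ^ 43 = f4 ^ 43 = b7
byte 7: (0a ^ 53) ^ 61 = 59 ^ 61 = 38
byte 8: (b0 ^ 59) ^ 69 = e9 ^ 69 = 80
byte 9: (fe ^ 2c) ^ 72 = d2 ^ 72 = a0
byte 10: (85 ^ 90) ^ 6f = 15 ^ 6f = 7a
byte 11: (32 ^ 16) ^ 20 = 24 ^ 20 = 04
byte 12: (ee ^ d0) ^ 74 = 3e ^ 74 = 4a

9a572fb943d5b73880a07a044a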